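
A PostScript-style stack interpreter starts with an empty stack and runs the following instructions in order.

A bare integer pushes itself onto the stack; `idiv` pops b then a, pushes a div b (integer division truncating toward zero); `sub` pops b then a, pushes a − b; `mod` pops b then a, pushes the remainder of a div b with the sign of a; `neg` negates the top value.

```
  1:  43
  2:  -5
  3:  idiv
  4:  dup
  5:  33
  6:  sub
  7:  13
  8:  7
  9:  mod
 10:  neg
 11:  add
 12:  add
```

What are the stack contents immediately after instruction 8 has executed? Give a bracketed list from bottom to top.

[-8, -41, 13, 7]

43   : [43]
-5   : [43, -5]
idiv : [-8]
dup  : [-8, -8]
33   : [-8, -8, 33]
sub  : [-8, -41]
13   : [-8, -41, 13]
7    : [-8, -41, 13, 7]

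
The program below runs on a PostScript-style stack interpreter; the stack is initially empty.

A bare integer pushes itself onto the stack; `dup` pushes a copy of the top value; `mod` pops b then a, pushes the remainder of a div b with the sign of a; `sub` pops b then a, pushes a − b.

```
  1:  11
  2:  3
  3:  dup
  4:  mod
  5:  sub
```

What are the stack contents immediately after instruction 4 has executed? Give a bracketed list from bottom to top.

11  → [11]
3   → [11, 3]
dup → [11, 3, 3]
mod → [11, 0]

[11, 0]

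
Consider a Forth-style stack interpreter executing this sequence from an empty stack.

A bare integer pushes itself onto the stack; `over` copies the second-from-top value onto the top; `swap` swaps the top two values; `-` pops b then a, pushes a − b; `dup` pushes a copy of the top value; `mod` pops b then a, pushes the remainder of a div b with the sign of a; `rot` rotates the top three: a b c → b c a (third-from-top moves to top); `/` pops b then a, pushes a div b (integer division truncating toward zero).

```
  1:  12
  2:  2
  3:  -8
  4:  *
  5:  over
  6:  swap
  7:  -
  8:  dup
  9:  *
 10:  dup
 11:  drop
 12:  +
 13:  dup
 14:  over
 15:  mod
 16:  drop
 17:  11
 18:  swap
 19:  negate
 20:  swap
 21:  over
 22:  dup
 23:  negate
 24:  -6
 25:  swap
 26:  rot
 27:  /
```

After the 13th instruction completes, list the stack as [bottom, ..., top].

12   → 12
2    → 12 2
-8   → 12 2 -8
*    → 12 -16
over → 12 -16 12
swap → 12 12 -16
-    → 12 28
dup  → 12 28 28
*    → 12 784
dup  → 12 784 784
drop → 12 784
+    → 796
dup  → 796 796

[796, 796]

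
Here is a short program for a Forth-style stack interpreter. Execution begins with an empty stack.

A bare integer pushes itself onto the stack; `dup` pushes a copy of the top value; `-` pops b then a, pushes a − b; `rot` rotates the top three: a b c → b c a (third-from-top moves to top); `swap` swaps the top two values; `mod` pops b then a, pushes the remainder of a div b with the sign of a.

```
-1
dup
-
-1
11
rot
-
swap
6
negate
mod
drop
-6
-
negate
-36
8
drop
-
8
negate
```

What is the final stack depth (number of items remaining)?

-1     : -1
dup    : -1 -1
-      : 0
-1     : 0 -1
11     : 0 -1 11
rot    : -1 11 0
-      : -1 11
swap   : 11 -1
6      : 11 -1 6
negate : 11 -1 -6
mod    : 11 -1
drop   : 11
-6     : 11 -6
-      : 17
negate : -17
-36    : -17 -36
8      : -17 -36 8
drop   : -17 -36
-      : 19
8      : 19 8
negate : 19 -8

2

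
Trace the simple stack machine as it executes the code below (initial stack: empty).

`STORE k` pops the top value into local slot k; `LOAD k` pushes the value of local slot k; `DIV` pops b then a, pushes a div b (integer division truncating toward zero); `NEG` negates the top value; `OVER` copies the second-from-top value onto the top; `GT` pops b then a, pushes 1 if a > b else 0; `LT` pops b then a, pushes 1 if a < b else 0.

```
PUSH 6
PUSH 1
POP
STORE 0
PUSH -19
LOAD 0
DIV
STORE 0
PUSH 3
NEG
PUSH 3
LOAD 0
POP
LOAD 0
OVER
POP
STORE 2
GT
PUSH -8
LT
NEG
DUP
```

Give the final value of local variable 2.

PUSH 6   : 6
PUSH 1   : 6 1
POP      : 6
STORE 0  : (empty)
PUSH -19 : -19
LOAD 0   : -19 6
DIV      : -3
STORE 0  : (empty)
PUSH 3   : 3
NEG      : -3
PUSH 3   : -3 3
LOAD 0   : -3 3 -3
POP      : -3 3
LOAD 0   : -3 3 -3
OVER     : -3 3 -3 3
POP      : -3 3 -3
STORE 2  : -3 3
GT       : 0
PUSH -8  : 0 -8
LT       : 0
NEG      : 0
DUP      : 0 0

-3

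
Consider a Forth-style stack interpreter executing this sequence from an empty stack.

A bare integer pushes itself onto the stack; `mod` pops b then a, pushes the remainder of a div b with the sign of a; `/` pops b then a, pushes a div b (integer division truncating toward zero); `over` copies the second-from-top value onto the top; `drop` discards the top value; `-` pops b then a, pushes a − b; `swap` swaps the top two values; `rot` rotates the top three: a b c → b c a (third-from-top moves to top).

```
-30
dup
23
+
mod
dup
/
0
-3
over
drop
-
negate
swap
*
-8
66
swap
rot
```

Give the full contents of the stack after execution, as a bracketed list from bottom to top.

-30    : -30
dup    : -30 -30
23     : -30 -30 23
+      : -30 -7
mod    : -2
dup    : -2 -2
/      : 1
0      : 1 0
-3     : 1 0 -3
over   : 1 0 -3 0
drop   : 1 0 -3
-      : 1 3
negate : 1 -3
swap   : -3 1
*      : -3
-8     : -3 -8
66     : -3 -8 66
swap   : -3 66 -8
rot    : 66 -8 -3

[66, -8, -3]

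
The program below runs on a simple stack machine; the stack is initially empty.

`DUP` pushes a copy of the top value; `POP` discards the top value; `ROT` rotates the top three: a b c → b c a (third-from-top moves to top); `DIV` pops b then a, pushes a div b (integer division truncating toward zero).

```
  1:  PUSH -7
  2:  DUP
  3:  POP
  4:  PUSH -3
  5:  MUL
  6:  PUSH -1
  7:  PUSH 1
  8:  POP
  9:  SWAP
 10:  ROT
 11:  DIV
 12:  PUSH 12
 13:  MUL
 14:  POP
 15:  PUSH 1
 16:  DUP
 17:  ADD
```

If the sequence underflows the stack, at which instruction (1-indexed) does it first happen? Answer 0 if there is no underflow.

10

PUSH -7 : [-7]
DUP     : [-7, -7]
POP     : [-7]
PUSH -3 : [-7, -3]
MUL     : [21]
PUSH -1 : [21, -1]
PUSH 1  : [21, -1, 1]
POP     : [21, -1]
SWAP    : [-1, 21]
ROT  — needs 3 operands, stack has 2 → underflow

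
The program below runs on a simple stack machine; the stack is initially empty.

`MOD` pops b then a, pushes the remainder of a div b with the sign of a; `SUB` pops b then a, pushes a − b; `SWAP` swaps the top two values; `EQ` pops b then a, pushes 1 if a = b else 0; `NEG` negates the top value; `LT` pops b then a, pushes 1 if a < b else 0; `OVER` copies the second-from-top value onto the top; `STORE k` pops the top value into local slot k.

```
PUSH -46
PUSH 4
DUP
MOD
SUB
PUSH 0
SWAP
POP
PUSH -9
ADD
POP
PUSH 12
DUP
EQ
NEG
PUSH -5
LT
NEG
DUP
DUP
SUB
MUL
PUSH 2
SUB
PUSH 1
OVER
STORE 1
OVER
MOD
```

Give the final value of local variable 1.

PUSH -46 → -46
PUSH 4   → -46 4
DUP      → -46 4 4
MOD      → -46 0
SUB      → -46
PUSH 0   → -46 0
SWAP     → 0 -46
POP      → 0
PUSH -9  → 0 -9
ADD      → -9
POP      → (empty)
PUSH 12  → 12
DUP      → 12 12
EQ       → 1
NEG      → -1
PUSH -5  → -1 -5
LT       → 0
NEG      → 0
DUP      → 0 0
DUP      → 0 0 0
SUB      → 0 0
MUL      → 0
PUSH 2   → 0 2
SUB      → -2
PUSH 1   → -2 1
OVER     → -2 1 -2
STORE 1  → -2 1
OVER     → -2 1 -2
MOD      → -2 1

-2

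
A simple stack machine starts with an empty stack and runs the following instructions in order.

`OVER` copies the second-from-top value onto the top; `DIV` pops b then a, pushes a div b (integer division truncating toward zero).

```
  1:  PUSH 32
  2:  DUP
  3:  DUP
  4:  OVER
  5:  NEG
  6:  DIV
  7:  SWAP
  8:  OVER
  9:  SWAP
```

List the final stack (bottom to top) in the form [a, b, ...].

PUSH 32  [32]
DUP      [32, 32]
DUP      [32, 32, 32]
OVER     [32, 32, 32, 32]
NEG      [32, 32, 32, -32]
DIV      [32, 32, -1]
SWAP     [32, -1, 32]
OVER     [32, -1, 32, -1]
SWAP     [32, -1, -1, 32]

[32, -1, -1, 32]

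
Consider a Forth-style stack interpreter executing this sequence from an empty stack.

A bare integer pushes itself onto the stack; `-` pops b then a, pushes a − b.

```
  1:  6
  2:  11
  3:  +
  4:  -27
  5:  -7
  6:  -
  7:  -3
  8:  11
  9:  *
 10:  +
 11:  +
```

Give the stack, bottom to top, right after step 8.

6   : 6
11  : 6 11
+   : 17
-27 : 17 -27
-7  : 17 -27 -7
-   : 17 -20
-3  : 17 -20 -3
11  : 17 -20 -3 11

[17, -20, -3, 11]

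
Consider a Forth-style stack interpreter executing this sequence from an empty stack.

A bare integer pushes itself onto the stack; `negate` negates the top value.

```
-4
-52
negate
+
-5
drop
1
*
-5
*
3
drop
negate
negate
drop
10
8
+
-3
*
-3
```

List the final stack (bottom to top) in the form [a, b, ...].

[-54, -3]

-4      -4
-52     -4 -52
negate  -4 52
+       48
-5      48 -5
drop    48
1       48 1
*       48
-5      48 -5
*       -240
3       -240 3
drop    -240
negate  240
negate  -240
drop    (empty)
10      10
8       10 8
+       18
-3      18 -3
*       -54
-3      -54 -3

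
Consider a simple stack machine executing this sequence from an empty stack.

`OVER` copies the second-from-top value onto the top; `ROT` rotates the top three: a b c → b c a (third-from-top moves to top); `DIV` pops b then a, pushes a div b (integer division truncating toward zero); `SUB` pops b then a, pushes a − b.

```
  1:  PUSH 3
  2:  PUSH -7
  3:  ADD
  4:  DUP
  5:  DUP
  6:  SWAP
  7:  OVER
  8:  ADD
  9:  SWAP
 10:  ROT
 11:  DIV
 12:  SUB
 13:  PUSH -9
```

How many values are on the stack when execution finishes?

2

PUSH 3  → [3]
PUSH -7 → [3, -7]
ADD     → [-4]
DUP     → [-4, -4]
DUP     → [-4, -4, -4]
SWAP    → [-4, -4, -4]
OVER    → [-4, -4, -4, -4]
ADD     → [-4, -4, -8]
SWAP    → [-4, -8, -4]
ROT     → [-8, -4, -4]
DIV     → [-8, 1]
SUB     → [-9]
PUSH -9 → [-9, -9]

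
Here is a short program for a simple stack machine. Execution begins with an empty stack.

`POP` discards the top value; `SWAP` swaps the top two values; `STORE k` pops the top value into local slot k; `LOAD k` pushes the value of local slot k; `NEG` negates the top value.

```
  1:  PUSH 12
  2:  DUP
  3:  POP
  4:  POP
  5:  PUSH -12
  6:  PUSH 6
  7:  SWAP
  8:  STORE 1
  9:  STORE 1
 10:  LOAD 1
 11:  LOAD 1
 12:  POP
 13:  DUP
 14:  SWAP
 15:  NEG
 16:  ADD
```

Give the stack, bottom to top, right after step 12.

[6]

PUSH 12  -> 12
DUP      -> 12 12
POP      -> 12
POP      -> (empty)
PUSH -12 -> -12
PUSH 6   -> -12 6
SWAP     -> 6 -12
STORE 1  -> 6
STORE 1  -> (empty)
LOAD 1   -> 6
LOAD 1   -> 6 6
POP      -> 6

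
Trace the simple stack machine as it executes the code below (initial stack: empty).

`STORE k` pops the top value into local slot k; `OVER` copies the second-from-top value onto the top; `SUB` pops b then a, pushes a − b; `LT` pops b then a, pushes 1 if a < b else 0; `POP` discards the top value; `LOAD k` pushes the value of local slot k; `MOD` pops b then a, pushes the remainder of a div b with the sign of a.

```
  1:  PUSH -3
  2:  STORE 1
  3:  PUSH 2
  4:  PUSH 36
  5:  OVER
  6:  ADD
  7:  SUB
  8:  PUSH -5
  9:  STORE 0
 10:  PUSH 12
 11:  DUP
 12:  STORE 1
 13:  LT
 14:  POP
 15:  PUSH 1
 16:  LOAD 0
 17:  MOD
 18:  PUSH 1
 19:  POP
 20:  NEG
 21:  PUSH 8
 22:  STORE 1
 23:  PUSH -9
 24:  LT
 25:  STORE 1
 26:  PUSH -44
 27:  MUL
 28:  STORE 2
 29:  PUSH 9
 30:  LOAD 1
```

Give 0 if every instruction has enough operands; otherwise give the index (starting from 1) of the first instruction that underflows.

PUSH -3  : [-3]
STORE 1  : []
PUSH 2   : [2]
PUSH 36  : [2, 36]
OVER     : [2, 36, 2]
ADD      : [2, 38]
SUB      : [-36]
PUSH -5  : [-36, -5]
STORE 0  : [-36]
PUSH 12  : [-36, 12]
DUP      : [-36, 12, 12]
STORE 1  : [-36, 12]
LT       : [1]
POP      : []
PUSH 1   : [1]
LOAD 0   : [1, -5]
MOD      : [1]
PUSH 1   : [1, 1]
POP      : [1]
NEG      : [-1]
PUSH 8   : [-1, 8]
STORE 1  : [-1]
PUSH -9  : [-1, -9]
LT       : [0]
STORE 1  : []
PUSH -44 : [-44]
MUL  — needs 2 operands, stack has 1 → underflow

27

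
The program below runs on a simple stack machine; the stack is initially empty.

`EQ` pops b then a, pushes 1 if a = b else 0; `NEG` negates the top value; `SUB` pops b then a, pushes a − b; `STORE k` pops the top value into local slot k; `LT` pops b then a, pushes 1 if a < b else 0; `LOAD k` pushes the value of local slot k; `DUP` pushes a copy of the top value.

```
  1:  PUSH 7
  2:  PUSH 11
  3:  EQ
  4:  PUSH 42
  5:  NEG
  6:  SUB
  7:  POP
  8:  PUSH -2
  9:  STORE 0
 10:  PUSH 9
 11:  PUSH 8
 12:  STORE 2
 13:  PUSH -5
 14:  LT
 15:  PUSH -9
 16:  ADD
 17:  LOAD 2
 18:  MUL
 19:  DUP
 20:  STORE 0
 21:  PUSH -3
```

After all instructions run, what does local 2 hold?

PUSH 7  : [7]
PUSH 11 : [7, 11]
EQ      : [0]
PUSH 42 : [0, 42]
NEG     : [0, -42]
SUB     : [42]
POP     : []
PUSH -2 : [-2]
STORE 0 : []
PUSH 9  : [9]
PUSH 8  : [9, 8]
STORE 2 : [9]
PUSH -5 : [9, -5]
LT      : [0]
PUSH -9 : [0, -9]
ADD     : [-9]
LOAD 2  : [-9, 8]
MUL     : [-72]
DUP     : [-72, -72]
STORE 0 : [-72]
PUSH -3 : [-72, -3]

8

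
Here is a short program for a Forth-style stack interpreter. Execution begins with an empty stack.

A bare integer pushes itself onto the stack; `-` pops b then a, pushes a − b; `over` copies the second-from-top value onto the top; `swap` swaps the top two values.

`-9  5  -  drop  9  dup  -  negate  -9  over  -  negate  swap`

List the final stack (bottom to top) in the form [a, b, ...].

[9, 0]

-9     → [-9]
5      → [-9, 5]
-      → [-14]
drop   → []
9      → [9]
dup    → [9, 9]
-      → [0]
negate → [0]
-9     → [0, -9]
over   → [0, -9, 0]
-      → [0, -9]
negate → [0, 9]
swap   → [9, 0]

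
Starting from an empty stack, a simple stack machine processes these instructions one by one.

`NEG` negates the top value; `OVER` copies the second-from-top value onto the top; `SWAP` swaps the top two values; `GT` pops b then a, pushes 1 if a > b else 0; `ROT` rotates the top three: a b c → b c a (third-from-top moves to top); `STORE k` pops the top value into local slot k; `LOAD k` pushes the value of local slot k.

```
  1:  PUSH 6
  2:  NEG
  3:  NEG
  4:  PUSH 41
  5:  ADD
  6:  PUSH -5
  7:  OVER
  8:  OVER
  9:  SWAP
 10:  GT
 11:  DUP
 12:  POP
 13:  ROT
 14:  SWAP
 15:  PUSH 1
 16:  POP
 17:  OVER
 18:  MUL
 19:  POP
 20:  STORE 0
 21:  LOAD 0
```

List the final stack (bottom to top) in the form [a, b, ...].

[-5, 47]

PUSH 6  : 6
NEG     : -6
NEG     : 6
PUSH 41 : 6 41
ADD     : 47
PUSH -5 : 47 -5
OVER    : 47 -5 47
OVER    : 47 -5 47 -5
SWAP    : 47 -5 -5 47
GT      : 47 -5 0
DUP     : 47 -5 0 0
POP     : 47 -5 0
ROT     : -5 0 47
SWAP    : -5 47 0
PUSH 1  : -5 47 0 1
POP     : -5 47 0
OVER    : -5 47 0 47
MUL     : -5 47 0
POP     : -5 47
STORE 0 : -5
LOAD 0  : -5 47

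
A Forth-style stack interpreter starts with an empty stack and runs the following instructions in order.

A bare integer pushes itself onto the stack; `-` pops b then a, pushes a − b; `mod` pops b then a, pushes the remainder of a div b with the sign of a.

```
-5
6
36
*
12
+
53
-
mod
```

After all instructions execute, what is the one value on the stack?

-5

-5  → -5
6   → -5 6
36  → -5 6 36
*   → -5 216
12  → -5 216 12
+   → -5 228
53  → -5 228 53
-   → -5 175
mod → -5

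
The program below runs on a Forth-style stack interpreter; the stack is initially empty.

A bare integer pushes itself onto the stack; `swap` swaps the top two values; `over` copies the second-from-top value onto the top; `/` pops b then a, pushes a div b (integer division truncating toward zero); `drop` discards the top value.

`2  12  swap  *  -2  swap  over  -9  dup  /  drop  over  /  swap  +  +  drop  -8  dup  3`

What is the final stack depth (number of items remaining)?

2    : [2]
12   : [2, 12]
swap : [12, 2]
*    : [24]
-2   : [24, -2]
swap : [-2, 24]
over : [-2, 24, -2]
-9   : [-2, 24, -2, -9]
dup  : [-2, 24, -2, -9, -9]
/    : [-2, 24, -2, 1]
drop : [-2, 24, -2]
over : [-2, 24, -2, 24]
/    : [-2, 24, 0]
swap : [-2, 0, 24]
+    : [-2, 24]
+    : [22]
drop : []
-8   : [-8]
dup  : [-8, -8]
3    : [-8, -8, 3]

3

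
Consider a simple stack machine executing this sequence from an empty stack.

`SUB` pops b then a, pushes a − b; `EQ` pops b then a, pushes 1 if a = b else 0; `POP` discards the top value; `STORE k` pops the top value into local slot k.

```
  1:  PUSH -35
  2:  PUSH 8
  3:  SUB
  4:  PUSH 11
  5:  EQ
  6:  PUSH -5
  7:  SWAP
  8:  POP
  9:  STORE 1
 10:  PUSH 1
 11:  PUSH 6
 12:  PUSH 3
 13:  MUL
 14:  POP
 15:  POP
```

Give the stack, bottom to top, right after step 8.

[-5]

PUSH -35 : [-35]
PUSH 8   : [-35, 8]
SUB      : [-43]
PUSH 11  : [-43, 11]
EQ       : [0]
PUSH -5  : [0, -5]
SWAP     : [-5, 0]
POP      : [-5]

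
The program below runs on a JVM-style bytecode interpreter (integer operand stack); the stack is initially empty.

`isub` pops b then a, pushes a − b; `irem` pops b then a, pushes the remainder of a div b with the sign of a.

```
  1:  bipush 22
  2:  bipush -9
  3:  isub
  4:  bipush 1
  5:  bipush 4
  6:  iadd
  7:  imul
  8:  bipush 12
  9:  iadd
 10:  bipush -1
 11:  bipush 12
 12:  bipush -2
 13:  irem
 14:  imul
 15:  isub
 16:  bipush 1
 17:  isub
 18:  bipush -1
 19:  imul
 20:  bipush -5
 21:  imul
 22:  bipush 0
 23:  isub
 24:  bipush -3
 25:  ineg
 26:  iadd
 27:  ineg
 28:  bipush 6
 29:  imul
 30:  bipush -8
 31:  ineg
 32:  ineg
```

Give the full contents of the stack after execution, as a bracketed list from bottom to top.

[-4998, -8]

bipush 22  [22]
bipush -9  [22, -9]
isub       [31]
bipush 1   [31, 1]
bipush 4   [31, 1, 4]
iadd       [31, 5]
imul       [155]
bipush 12  [155, 12]
iadd       [167]
bipush -1  [167, -1]
bipush 12  [167, -1, 12]
bipush -2  [167, -1, 12, -2]
irem       [167, -1, 0]
imul       [167, 0]
isub       [167]
bipush 1   [167, 1]
isub       [166]
bipush -1  [166, -1]
imul       [-166]
bipush -5  [-166, -5]
imul       [830]
bipush 0   [830, 0]
isub       [830]
bipush -3  [830, -3]
ineg       [830, 3]
iadd       [833]
ineg       [-833]
bipush 6   [-833, 6]
imul       [-4998]
bipush -8  [-4998, -8]
ineg       [-4998, 8]
ineg       [-4998, -8]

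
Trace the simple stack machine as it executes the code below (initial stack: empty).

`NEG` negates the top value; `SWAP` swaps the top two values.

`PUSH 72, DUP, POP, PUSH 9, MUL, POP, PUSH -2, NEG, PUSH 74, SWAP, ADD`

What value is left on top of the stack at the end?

PUSH 72 -> 72
DUP     -> 72 72
POP     -> 72
PUSH 9  -> 72 9
MUL     -> 648
POP     -> (empty)
PUSH -2 -> -2
NEG     -> 2
PUSH 74 -> 2 74
SWAP    -> 74 2
ADD     -> 76

76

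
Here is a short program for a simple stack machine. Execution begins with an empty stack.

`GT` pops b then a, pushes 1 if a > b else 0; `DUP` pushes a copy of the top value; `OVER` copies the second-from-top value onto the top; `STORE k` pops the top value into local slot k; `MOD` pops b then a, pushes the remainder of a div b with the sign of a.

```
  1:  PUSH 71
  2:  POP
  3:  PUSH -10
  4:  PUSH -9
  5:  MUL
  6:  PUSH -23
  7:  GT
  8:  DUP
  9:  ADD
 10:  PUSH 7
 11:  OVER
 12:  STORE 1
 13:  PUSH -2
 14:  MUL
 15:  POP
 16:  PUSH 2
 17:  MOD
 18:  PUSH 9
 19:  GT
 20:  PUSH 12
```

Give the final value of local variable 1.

PUSH 71  → [71]
POP      → []
PUSH -10 → [-10]
PUSH -9  → [-10, -9]
MUL      → [90]
PUSH -23 → [90, -23]
GT       → [1]
DUP      → [1, 1]
ADD      → [2]
PUSH 7   → [2, 7]
OVER     → [2, 7, 2]
STORE 1  → [2, 7]
PUSH -2  → [2, 7, -2]
MUL      → [2, -14]
POP      → [2]
PUSH 2   → [2, 2]
MOD      → [0]
PUSH 9   → [0, 9]
GT       → [0]
PUSH 12  → [0, 12]

2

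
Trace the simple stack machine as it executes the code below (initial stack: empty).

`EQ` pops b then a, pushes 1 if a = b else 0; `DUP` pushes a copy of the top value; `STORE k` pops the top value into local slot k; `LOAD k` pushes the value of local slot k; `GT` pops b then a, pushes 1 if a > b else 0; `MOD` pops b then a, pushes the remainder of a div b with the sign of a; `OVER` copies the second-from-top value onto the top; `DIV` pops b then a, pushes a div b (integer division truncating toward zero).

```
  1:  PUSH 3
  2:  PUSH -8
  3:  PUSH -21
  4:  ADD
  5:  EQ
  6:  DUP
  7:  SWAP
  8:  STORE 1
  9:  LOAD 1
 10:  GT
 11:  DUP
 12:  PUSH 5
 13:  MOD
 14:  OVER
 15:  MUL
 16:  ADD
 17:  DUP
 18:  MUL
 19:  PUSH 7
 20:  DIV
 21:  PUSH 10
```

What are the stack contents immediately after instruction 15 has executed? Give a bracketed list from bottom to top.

[0, 0]

PUSH 3    [3]
PUSH -8   [3, -8]
PUSH -21  [3, -8, -21]
ADD       [3, -29]
EQ        [0]
DUP       [0, 0]
SWAP      [0, 0]
STORE 1   [0]
LOAD 1    [0, 0]
GT        [0]
DUP       [0, 0]
PUSH 5    [0, 0, 5]
MOD       [0, 0]
OVER      [0, 0, 0]
MUL       [0, 0]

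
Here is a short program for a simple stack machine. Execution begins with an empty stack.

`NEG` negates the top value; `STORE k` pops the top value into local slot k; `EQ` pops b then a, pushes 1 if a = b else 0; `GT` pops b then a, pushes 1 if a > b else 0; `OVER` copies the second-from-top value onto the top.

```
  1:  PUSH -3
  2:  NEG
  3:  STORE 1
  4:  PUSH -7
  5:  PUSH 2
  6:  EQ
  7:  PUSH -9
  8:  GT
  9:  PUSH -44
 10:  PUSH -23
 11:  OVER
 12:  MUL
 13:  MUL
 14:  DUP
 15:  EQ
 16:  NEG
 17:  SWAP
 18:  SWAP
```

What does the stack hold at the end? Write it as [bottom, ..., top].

PUSH -3  : [-3]
NEG      : [3]
STORE 1  : []
PUSH -7  : [-7]
PUSH 2   : [-7, 2]
EQ       : [0]
PUSH -9  : [0, -9]
GT       : [1]
PUSH -44 : [1, -44]
PUSH -23 : [1, -44, -23]
OVER     : [1, -44, -23, -44]
MUL      : [1, -44, 1012]
MUL      : [1, -44528]
DUP      : [1, -44528, -44528]
EQ       : [1, 1]
NEG      : [1, -1]
SWAP     : [-1, 1]
SWAP     : [1, -1]

[1, -1]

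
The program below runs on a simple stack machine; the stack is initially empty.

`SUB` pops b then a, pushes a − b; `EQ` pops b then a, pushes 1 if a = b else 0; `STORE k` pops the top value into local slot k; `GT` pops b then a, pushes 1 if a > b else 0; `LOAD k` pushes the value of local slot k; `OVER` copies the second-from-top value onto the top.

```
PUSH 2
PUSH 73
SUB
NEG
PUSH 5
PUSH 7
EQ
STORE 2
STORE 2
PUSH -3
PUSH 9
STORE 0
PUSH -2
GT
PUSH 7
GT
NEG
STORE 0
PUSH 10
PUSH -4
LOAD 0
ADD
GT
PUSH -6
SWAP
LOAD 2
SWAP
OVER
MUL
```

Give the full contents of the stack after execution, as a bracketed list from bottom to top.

PUSH 2  : 2
PUSH 73 : 2 73
SUB     : -71
NEG     : 71
PUSH 5  : 71 5
PUSH 7  : 71 5 7
EQ      : 71 0
STORE 2 : 71
STORE 2 : (empty)
PUSH -3 : -3
PUSH 9  : -3 9
STORE 0 : -3
PUSH -2 : -3 -2
GT      : 0
PUSH 7  : 0 7
GT      : 0
NEG     : 0
STORE 0 : (empty)
PUSH 10 : 10
PUSH -4 : 10 -4
LOAD 0  : 10 -4 0
ADD     : 10 -4
GT      : 1
PUSH -6 : 1 -6
SWAP    : -6 1
LOAD 2  : -6 1 71
SWAP    : -6 71 1
OVER    : -6 71 1 71
MUL     : -6 71 71

[-6, 71, 71]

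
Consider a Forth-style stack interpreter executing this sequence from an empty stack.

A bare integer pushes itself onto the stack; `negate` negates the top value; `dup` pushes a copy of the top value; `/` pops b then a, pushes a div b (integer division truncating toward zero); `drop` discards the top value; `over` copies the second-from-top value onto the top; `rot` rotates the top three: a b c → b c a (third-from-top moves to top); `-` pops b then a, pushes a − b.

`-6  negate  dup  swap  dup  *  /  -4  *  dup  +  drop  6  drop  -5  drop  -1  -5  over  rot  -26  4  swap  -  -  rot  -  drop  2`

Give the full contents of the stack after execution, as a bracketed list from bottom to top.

[-1, 2]

-6     → -6
negate → 6
dup    → 6 6
swap   → 6 6
dup    → 6 6 6
*      → 6 36
/      → 0
-4     → 0 -4
*      → 0
dup    → 0 0
+      → 0
drop   → (empty)
6      → 6
drop   → (empty)
-5     → -5
drop   → (empty)
-1     → -1
-5     → -1 -5
over   → -1 -5 -1
rot    → -5 -1 -1
-26    → -5 -1 -1 -26
4      → -5 -1 -1 -26 4
swap   → -5 -1 -1 4 -26
-      → -5 -1 -1 30
-      → -5 -1 -31
rot    → -1 -31 -5
-      → -1 -26
drop   → -1
2      → -1 2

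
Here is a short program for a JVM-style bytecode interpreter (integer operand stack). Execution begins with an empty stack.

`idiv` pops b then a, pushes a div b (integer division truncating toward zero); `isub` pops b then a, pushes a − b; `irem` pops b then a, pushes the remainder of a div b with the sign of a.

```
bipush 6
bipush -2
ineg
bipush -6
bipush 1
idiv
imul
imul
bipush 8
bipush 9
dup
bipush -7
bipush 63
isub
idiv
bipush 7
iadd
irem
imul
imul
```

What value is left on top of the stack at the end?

bipush 6  → 6
bipush -2 → 6 -2
ineg      → 6 2
bipush -6 → 6 2 -6
bipush 1  → 6 2 -6 1
idiv      → 6 2 -6
imul      → 6 -12
imul      → -72
bipush 8  → -72 8
bipush 9  → -72 8 9
dup       → -72 8 9 9
bipush -7 → -72 8 9 9 -7
bipush 63 → -72 8 9 9 -7 63
isub      → -72 8 9 9 -70
idiv      → -72 8 9 0
bipush 7  → -72 8 9 0 7
iadd      → -72 8 9 7
irem      → -72 8 2
imul      → -72 16
imul      → -1152

-1152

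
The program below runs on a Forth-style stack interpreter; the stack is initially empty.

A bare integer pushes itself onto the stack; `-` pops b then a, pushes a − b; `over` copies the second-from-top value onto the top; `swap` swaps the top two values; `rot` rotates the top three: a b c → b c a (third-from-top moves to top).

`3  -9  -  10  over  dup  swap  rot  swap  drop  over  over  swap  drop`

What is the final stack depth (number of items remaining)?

3    : 3
-9   : 3 -9
-    : 12
10   : 12 10
over : 12 10 12
dup  : 12 10 12 12
swap : 12 10 12 12
rot  : 12 12 12 10
swap : 12 12 10 12
drop : 12 12 10
over : 12 12 10 12
over : 12 12 10 12 10
swap : 12 12 10 10 12
drop : 12 12 10 10

4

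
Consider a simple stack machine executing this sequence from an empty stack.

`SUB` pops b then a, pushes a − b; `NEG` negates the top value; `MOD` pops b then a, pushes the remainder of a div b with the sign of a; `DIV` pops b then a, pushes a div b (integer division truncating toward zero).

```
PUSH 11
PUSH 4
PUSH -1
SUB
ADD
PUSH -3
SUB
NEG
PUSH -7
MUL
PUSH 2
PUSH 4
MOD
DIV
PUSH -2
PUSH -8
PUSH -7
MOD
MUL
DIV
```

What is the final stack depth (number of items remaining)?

PUSH 11 -> 11
PUSH 4  -> 11 4
PUSH -1 -> 11 4 -1
SUB     -> 11 5
ADD     -> 16
PUSH -3 -> 16 -3
SUB     -> 19
NEG     -> -19
PUSH -7 -> -19 -7
MUL     -> 133
PUSH 2  -> 133 2
PUSH 4  -> 133 2 4
MOD     -> 133 2
DIV     -> 66
PUSH -2 -> 66 -2
PUSH -8 -> 66 -2 -8
PUSH -7 -> 66 -2 -8 -7
MOD     -> 66 -2 -1
MUL     -> 66 2
DIV     -> 33

1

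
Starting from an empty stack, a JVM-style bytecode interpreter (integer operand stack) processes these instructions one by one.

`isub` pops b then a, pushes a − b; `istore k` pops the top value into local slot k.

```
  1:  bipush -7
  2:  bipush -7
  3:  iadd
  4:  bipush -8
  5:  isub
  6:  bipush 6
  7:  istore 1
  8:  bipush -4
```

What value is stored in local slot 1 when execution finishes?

6

bipush -7 : [-7]
bipush -7 : [-7, -7]
iadd      : [-14]
bipush -8 : [-14, -8]
isub      : [-6]
bipush 6  : [-6, 6]
istore 1  : [-6]
bipush -4 : [-6, -4]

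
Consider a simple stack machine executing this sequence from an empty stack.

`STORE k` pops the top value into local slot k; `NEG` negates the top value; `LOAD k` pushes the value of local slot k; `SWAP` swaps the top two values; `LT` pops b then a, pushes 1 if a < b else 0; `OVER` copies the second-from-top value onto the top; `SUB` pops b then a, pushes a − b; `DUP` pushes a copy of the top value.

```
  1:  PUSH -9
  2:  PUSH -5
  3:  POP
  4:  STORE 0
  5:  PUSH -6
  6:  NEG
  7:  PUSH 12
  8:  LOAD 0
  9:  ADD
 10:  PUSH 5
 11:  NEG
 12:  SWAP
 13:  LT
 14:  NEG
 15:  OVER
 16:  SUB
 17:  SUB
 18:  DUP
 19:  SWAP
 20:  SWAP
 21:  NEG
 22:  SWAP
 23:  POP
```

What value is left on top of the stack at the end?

PUSH -9  -9
PUSH -5  -9 -5
POP      -9
STORE 0  (empty)
PUSH -6  -6
NEG      6
PUSH 12  6 12
LOAD 0   6 12 -9
ADD      6 3
PUSH 5   6 3 5
NEG      6 3 -5
SWAP     6 -5 3
LT       6 1
NEG      6 -1
OVER     6 -1 6
SUB      6 -7
SUB      13
DUP      13 13
SWAP     13 13
SWAP     13 13
NEG      13 -13
SWAP     -13 13
POP      -13

-13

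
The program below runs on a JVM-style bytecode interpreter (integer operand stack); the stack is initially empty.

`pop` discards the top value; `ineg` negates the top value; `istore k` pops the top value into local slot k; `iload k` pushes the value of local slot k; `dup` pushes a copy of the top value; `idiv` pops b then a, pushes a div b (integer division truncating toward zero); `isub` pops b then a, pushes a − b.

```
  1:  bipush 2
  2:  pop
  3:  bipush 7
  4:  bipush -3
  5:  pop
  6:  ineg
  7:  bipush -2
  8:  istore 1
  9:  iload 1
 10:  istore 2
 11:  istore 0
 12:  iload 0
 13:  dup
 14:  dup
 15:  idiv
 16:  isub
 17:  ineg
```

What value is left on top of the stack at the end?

bipush 2  : [2]
pop       : []
bipush 7  : [7]
bipush -3 : [7, -3]
pop       : [7]
ineg      : [-7]
bipush -2 : [-7, -2]
istore 1  : [-7]
iload 1   : [-7, -2]
istore 2  : [-7]
istore 0  : []
iload 0   : [-7]
dup       : [-7, -7]
dup       : [-7, -7, -7]
idiv      : [-7, 1]
isub      : [-8]
ineg      : [8]

8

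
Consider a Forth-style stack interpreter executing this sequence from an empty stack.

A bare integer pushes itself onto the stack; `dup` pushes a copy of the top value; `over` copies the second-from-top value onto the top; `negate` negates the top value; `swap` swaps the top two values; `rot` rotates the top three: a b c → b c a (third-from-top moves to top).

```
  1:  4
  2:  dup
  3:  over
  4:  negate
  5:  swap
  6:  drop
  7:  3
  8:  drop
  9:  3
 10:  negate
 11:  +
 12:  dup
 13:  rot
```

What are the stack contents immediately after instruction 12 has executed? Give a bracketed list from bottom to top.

[4, -7, -7]

4      -> [4]
dup    -> [4, 4]
over   -> [4, 4, 4]
negate -> [4, 4, -4]
swap   -> [4, -4, 4]
drop   -> [4, -4]
3      -> [4, -4, 3]
drop   -> [4, -4]
3      -> [4, -4, 3]
negate -> [4, -4, -3]
+      -> [4, -7]
dup    -> [4, -7, -7]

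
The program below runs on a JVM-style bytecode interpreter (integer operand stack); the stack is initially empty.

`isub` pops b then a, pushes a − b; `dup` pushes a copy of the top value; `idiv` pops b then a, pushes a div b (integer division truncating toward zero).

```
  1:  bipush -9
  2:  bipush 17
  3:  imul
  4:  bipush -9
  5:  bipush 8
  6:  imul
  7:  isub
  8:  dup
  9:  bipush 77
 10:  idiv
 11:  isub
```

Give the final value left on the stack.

bipush -9 : [-9]
bipush 17 : [-9, 17]
imul      : [-153]
bipush -9 : [-153, -9]
bipush 8  : [-153, -9, 8]
imul      : [-153, -72]
isub      : [-81]
dup       : [-81, -81]
bipush 77 : [-81, -81, 77]
idiv      : [-81, -1]
isub      : [-80]

-80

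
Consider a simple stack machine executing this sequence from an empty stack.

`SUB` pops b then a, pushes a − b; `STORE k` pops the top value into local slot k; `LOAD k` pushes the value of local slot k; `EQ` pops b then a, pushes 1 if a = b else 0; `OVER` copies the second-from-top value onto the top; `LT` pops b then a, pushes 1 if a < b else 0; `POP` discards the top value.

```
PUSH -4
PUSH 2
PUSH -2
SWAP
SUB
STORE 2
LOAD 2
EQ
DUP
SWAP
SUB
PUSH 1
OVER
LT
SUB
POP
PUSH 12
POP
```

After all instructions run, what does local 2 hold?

-4

PUSH -4 → [-4]
PUSH 2  → [-4, 2]
PUSH -2 → [-4, 2, -2]
SWAP    → [-4, -2, 2]
SUB     → [-4, -4]
STORE 2 → [-4]
LOAD 2  → [-4, -4]
EQ      → [1]
DUP     → [1, 1]
SWAP    → [1, 1]
SUB     → [0]
PUSH 1  → [0, 1]
OVER    → [0, 1, 0]
LT      → [0, 0]
SUB     → [0]
POP     → []
PUSH 12 → [12]
POP     → []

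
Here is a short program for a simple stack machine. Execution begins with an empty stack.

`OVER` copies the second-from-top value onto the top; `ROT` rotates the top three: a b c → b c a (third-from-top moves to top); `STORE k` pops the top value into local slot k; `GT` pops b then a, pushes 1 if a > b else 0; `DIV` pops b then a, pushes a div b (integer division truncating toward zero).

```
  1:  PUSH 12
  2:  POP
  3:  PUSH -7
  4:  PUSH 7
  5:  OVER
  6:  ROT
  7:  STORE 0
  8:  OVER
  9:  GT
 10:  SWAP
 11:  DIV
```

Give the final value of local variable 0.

PUSH 12  12
POP      (empty)
PUSH -7  -7
PUSH 7   -7 7
OVER     -7 7 -7
ROT      7 -7 -7
STORE 0  7 -7
OVER     7 -7 7
GT       7 0
SWAP     0 7
DIV      0

-7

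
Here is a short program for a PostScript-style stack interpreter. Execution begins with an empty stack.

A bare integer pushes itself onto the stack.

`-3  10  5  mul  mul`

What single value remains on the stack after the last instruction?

-150

-3   -3
10   -3 10
5    -3 10 5
mul  -3 50
mul  -150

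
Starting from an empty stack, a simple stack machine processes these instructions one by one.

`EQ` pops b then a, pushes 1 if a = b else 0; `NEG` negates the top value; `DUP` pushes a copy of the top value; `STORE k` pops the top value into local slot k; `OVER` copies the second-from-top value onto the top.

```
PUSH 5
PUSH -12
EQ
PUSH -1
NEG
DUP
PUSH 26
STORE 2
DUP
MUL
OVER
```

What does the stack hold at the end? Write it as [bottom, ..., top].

[0, 1, 1, 1]

PUSH 5    5
PUSH -12  5 -12
EQ        0
PUSH -1   0 -1
NEG       0 1
DUP       0 1 1
PUSH 26   0 1 1 26
STORE 2   0 1 1
DUP       0 1 1 1
MUL       0 1 1
OVER      0 1 1 1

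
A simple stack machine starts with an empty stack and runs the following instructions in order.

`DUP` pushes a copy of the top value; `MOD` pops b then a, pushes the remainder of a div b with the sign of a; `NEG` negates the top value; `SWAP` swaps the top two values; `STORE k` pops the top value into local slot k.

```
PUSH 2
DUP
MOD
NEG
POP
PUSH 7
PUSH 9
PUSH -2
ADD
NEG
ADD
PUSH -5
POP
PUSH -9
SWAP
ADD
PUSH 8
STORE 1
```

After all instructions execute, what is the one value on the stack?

PUSH 2  -> [2]
DUP     -> [2, 2]
MOD     -> [0]
NEG     -> [0]
POP     -> []
PUSH 7  -> [7]
PUSH 9  -> [7, 9]
PUSH -2 -> [7, 9, -2]
ADD     -> [7, 7]
NEG     -> [7, -7]
ADD     -> [0]
PUSH -5 -> [0, -5]
POP     -> [0]
PUSH -9 -> [0, -9]
SWAP    -> [-9, 0]
ADD     -> [-9]
PUSH 8  -> [-9, 8]
STORE 1 -> [-9]

-9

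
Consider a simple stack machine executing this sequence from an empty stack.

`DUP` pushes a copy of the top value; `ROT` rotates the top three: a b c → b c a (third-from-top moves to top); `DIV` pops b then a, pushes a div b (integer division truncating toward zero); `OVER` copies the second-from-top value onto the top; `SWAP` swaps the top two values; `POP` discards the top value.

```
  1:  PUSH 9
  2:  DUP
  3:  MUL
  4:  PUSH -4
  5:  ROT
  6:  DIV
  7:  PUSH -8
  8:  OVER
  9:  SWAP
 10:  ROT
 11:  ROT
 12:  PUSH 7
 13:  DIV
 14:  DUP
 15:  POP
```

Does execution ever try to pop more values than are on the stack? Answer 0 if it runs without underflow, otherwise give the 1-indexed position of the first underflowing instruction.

PUSH 9   [9]
DUP      [9, 9]
MUL      [81]
PUSH -4  [81, -4]
ROT  — needs 3 operands, stack has 2 → underflow

5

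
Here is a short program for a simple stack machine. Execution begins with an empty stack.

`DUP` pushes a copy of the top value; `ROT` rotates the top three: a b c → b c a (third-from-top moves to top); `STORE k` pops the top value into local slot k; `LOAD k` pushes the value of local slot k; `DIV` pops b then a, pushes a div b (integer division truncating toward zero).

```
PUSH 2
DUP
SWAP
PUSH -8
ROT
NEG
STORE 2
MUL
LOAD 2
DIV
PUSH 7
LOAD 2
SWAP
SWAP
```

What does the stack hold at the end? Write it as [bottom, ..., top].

PUSH 2  -> 2
DUP     -> 2 2
SWAP    -> 2 2
PUSH -8 -> 2 2 -8
ROT     -> 2 -8 2
NEG     -> 2 -8 -2
STORE 2 -> 2 -8
MUL     -> -16
LOAD 2  -> -16 -2
DIV     -> 8
PUSH 7  -> 8 7
LOAD 2  -> 8 7 -2
SWAP    -> 8 -2 7
SWAP    -> 8 7 -2

[8, 7, -2]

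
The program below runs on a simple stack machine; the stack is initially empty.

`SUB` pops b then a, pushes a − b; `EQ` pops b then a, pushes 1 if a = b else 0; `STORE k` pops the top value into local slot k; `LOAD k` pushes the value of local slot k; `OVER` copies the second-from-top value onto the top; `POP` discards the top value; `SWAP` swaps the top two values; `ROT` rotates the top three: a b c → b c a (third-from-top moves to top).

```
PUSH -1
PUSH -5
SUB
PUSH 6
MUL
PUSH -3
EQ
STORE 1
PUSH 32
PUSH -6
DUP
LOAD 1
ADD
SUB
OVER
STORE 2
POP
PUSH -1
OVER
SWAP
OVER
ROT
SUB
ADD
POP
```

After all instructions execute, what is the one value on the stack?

PUSH -1 → [-1]
PUSH -5 → [-1, -5]
SUB     → [4]
PUSH 6  → [4, 6]
MUL     → [24]
PUSH -3 → [24, -3]
EQ      → [0]
STORE 1 → []
PUSH 32 → [32]
PUSH -6 → [32, -6]
DUP     → [32, -6, -6]
LOAD 1  → [32, -6, -6, 0]
ADD     → [32, -6, -6]
SUB     → [32, 0]
OVER    → [32, 0, 32]
STORE 2 → [32, 0]
POP     → [32]
PUSH -1 → [32, -1]
OVER    → [32, -1, 32]
SWAP    → [32, 32, -1]
OVER    → [32, 32, -1, 32]
ROT     → [32, -1, 32, 32]
SUB     → [32, -1, 0]
ADD     → [32, -1]
POP     → [32]

32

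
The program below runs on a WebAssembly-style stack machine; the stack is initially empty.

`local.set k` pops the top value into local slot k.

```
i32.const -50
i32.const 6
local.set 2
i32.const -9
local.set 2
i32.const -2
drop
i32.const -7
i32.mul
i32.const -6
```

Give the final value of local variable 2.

-9

i32.const -50  [-50]
i32.const 6    [-50, 6]
local.set 2    [-50]
i32.const -9   [-50, -9]
local.set 2    [-50]
i32.const -2   [-50, -2]
drop           [-50]
i32.const -7   [-50, -7]
i32.mul        [350]
i32.const -6   [350, -6]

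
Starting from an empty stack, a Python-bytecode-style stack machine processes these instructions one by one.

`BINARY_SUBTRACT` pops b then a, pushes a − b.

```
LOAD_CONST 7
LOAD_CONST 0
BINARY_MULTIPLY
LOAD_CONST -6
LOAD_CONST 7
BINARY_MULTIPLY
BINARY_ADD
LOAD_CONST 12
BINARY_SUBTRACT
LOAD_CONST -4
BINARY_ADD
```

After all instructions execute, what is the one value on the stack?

-58

LOAD_CONST 7    -> 7
LOAD_CONST 0    -> 7 0
BINARY_MULTIPLY -> 0
LOAD_CONST -6   -> 0 -6
LOAD_CONST 7    -> 0 -6 7
BINARY_MULTIPLY -> 0 -42
BINARY_ADD      -> -42
LOAD_CONST 12   -> -42 12
BINARY_SUBTRACT -> -54
LOAD_CONST -4   -> -54 -4
BINARY_ADD      -> -58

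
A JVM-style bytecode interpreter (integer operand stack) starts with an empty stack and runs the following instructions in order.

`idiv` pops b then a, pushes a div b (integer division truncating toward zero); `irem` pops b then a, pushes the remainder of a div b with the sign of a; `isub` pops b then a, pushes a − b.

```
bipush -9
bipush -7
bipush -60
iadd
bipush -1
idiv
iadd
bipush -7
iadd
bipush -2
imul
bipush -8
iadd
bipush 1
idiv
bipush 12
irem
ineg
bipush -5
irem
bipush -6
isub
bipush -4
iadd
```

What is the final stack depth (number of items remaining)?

bipush -9   [-9]
bipush -7   [-9, -7]
bipush -60  [-9, -7, -60]
iadd        [-9, -67]
bipush -1   [-9, -67, -1]
idiv        [-9, 67]
iadd        [58]
bipush -7   [58, -7]
iadd        [51]
bipush -2   [51, -2]
imul        [-102]
bipush -8   [-102, -8]
iadd        [-110]
bipush 1    [-110, 1]
idiv        [-110]
bipush 12   [-110, 12]
irem        [-2]
ineg        [2]
bipush -5   [2, -5]
irem        [2]
bipush -6   [2, -6]
isub        [8]
bipush -4   [8, -4]
iadd        [4]

1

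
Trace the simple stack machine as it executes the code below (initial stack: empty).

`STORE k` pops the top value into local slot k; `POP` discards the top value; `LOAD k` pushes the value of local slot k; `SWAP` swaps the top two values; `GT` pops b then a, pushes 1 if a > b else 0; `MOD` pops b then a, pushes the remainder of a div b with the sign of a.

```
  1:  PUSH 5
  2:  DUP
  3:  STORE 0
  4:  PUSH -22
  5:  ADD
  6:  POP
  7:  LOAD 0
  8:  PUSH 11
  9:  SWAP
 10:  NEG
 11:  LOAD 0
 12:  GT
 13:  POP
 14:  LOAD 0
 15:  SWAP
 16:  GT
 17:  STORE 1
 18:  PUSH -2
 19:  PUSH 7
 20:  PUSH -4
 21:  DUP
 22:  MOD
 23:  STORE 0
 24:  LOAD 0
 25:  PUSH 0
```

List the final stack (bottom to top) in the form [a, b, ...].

PUSH 5   → 5
DUP      → 5 5
STORE 0  → 5
PUSH -22 → 5 -22
ADD      → -17
POP      → (empty)
LOAD 0   → 5
PUSH 11  → 5 11
SWAP     → 11 5
NEG      → 11 -5
LOAD 0   → 11 -5 5
GT       → 11 0
POP      → 11
LOAD 0   → 11 5
SWAP     → 5 11
GT       → 0
STORE 1  → (empty)
PUSH -2  → -2
PUSH 7   → -2 7
PUSH -4  → -2 7 -4
DUP      → -2 7 -4 -4
MOD      → -2 7 0
STORE 0  → -2 7
LOAD 0   → -2 7 0
PUSH 0   → -2 7 0 0

[-2, 7, 0, 0]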